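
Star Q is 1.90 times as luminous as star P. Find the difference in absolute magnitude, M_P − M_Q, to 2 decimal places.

M_P − M_Q ≈ 0.70

Pogson: ΔM = −2.5 log₁₀(ratio) = −2.5 log₁₀(1.90) = −2.5 × 0.2788 = -0.697
Star Q is brighter so has the smaller magnitude: M_P − M_Q is positive.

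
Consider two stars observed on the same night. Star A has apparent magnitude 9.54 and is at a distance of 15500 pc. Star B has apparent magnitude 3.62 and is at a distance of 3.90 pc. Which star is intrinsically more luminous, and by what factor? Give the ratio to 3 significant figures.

Star A is more luminous, by a factor of 67700.

Star A: M = m − 5 log₁₀ d + 5 = 9.54 − 5·4.1903 + 5 = -6.412
Star B: M = m − 5 log₁₀ d + 5 = 3.62 − 5·0.5911 + 5 = 5.665
ΔM = M_A − M_B = -6.412 − (5.665) = -12.076; smaller M is more luminous → Star A.
L ratio = 10^(0.4 |ΔM|) = 10^4.831 = 67690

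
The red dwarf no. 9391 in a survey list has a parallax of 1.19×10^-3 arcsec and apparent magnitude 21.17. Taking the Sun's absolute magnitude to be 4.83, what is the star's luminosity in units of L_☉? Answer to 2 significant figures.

d = 1/p = 1/1.19×10^-3″ = 840.3 pc
M = m − 5 log₁₀ d + 5 = 21.17 − 5·2.9245 + 5 = 11.548
M − M_☉ = 11.548 − 4.83 = 6.718
L/L_☉ = 10^(−0.4 × 6.718) = 2.055×10^-3

L/L_☉ ≈ 2.1×10^-3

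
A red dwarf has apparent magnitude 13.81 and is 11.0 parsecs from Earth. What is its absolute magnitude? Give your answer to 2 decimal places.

M ≈ 13.60

5 log₁₀(d/10 pc) = 5 log₁₀(11.00) − 5 = 0.207
M = m − 5 log₁₀(d/10) = 13.81 − 0.207 = 13.603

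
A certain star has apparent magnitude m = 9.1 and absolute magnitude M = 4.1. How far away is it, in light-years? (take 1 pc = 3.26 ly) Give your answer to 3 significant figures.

d ≈ 326 ly

Distance modulus: m − M = 9.1 − (4.1) = 5.000
m − M = 5 log₁₀ d − 5
log₁₀ d = (m − M)/5 + 1 = 2.0000
d = 10^2.0000 = 100.0 pc
= 326.0 ly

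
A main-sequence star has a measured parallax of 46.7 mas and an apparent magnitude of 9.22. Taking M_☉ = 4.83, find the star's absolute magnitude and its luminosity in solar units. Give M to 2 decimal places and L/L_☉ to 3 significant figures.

M ≈ 7.57; L/L_☉ ≈ 0.0804

d = 1/p = 1000/46.7 mas = 21.41 pc
M = m − 5 log₁₀ d + 5 = 9.22 − 5·1.3307 + 5 = 7.567
M − M_☉ = 7.567 − 4.83 = 2.737
L/L_☉ = 10^(−0.4 × 2.737) = 0.08042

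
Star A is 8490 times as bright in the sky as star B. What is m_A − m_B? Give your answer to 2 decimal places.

Pogson: Δm = −2.5 log₁₀(ratio) = −2.5 log₁₀(8490) = −2.5 × 3.9289 = -9.822
Star A is brighter, so it has the smaller magnitude: the difference is negative.

m_A − m_B ≈ -9.82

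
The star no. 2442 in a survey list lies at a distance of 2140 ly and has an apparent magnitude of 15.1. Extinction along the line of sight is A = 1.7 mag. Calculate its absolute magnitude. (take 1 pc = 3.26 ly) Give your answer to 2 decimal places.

M ≈ 4.31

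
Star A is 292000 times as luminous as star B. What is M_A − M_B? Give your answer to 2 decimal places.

Pogson: ΔM = −2.5 log₁₀(ratio) = −2.5 log₁₀(292000) = −2.5 × 5.4654 = -13.663
Star A is brighter, so it has the smaller magnitude: the difference is negative.

M_A − M_B ≈ -13.66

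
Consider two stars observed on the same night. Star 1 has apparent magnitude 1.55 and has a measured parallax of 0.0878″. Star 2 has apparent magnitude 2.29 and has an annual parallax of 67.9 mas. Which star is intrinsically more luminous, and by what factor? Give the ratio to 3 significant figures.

Star 1 is more luminous, by a factor of 1.18.

Star 1: d = 1/p = 1/0.0878″ = 11.39 pc
Star 1: M = m − 5 log₁₀ d + 5 = 1.55 − 5·1.0565 + 5 = 1.267
Star 2: p = 67.9 mas = 0.0679″ → d = 1/p = 14.73 pc
Star 2: M = m − 5 log₁₀ d + 5 = 2.29 − 5·1.1681 + 5 = 1.449
ΔM = M_1 − M_2 = 1.267 − (1.449) = -0.182; smaller M is more luminous → Star 1.
L ratio = 10^(0.4 |ΔM|) = 10^0.073 = 1.182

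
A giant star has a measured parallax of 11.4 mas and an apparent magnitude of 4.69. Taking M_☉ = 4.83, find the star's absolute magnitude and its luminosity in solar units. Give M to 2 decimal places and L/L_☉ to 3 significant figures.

d = 1/p = 1000/11.4 mas = 87.72 pc
M = m − 5 log₁₀ d + 5 = 4.69 − 5·1.9431 + 5 = -0.025
M − M_☉ = -0.025 − 4.83 = -4.855
L/L_☉ = 10^(−0.4 × -4.855) = 87.54

M ≈ -0.03; L/L_☉ ≈ 87.5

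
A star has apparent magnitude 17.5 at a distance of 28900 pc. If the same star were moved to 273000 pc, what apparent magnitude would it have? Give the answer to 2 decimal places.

m ≈ 22.38

Flux ∝ 1/d², so Δm = 5 log₁₀(d₂/d₁) = 5 log₁₀(273000/28900) = 4.876
m₂ = m₁ + Δm = 17.5 + (4.876) = 22.376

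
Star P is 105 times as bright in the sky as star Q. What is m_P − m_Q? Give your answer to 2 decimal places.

Pogson: Δm = −2.5 log₁₀(ratio) = −2.5 log₁₀(105) = −2.5 × 2.0212 = -5.053
Star P is brighter, so it has the smaller magnitude: the difference is negative.

m_P − m_Q ≈ -5.05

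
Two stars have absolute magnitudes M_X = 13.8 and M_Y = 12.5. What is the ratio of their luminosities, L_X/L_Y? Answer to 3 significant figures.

ΔM = M_X − M_Y = 1.3
L_X/L_Y = 10^(−0.4 ΔM) = 10^-0.520 = 0.3020

L_X/L_Y ≈ 0.302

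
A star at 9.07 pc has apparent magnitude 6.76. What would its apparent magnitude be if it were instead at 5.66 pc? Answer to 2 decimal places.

m ≈ 5.74

Flux ∝ 1/d², so Δm = 5 log₁₀(d₂/d₁) = 5 log₁₀(5.66/9.07) = -1.024
m₂ = m₁ + Δm = 6.76 + (-1.024) = 5.736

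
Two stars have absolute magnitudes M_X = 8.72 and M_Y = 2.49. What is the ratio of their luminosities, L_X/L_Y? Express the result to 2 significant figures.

L_X/L_Y ≈ 3.2×10^-3

ΔM = M_X − M_Y = 6.23
L_X/L_Y = 10^(−0.4 ΔM) = 10^-2.492 = 3.221×10^-3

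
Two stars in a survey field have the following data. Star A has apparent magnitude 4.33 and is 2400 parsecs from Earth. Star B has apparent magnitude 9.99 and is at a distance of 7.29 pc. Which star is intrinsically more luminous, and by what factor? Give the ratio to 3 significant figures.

Star A: M = m − 5 log₁₀ d + 5 = 4.33 − 5·3.3802 + 5 = -7.571
Star B: M = m − 5 log₁₀ d + 5 = 9.99 − 5·0.8627 + 5 = 10.676
ΔM = M_A − M_B = -7.571 − (10.676) = -18.247; smaller M is more luminous → Star A.
L ratio = 10^(0.4 |ΔM|) = 10^7.299 = 1.991×10^7

Star A is more luminous, by a factor of 1.99×10^7.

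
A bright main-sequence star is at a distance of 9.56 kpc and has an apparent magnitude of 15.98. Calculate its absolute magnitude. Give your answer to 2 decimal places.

d = 9.56 kpc = 9560 pc
5 log₁₀(d/10 pc) = 5 log₁₀(9560) − 5 = 14.902
M = m − 5 log₁₀(d/10) = 15.98 − 14.902 = 1.078

M ≈ 1.08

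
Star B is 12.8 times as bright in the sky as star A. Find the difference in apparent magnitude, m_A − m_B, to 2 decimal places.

Pogson: Δm = −2.5 log₁₀(ratio) = −2.5 log₁₀(12.8) = −2.5 × 1.1072 = -2.768
Star B is brighter so has the smaller magnitude: m_A − m_B is positive.

m_A − m_B ≈ 2.77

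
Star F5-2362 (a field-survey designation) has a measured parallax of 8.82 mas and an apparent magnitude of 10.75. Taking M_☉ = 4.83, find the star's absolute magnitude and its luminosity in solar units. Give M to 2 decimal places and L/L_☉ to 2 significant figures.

d = 1/p = 1000/8.82 mas = 113.4 pc
M = m − 5 log₁₀ d + 5 = 10.75 − 5·2.0545 + 5 = 5.477
M − M_☉ = 5.477 − 4.83 = 0.647
L/L_☉ = 10^(−0.4 × 0.647) = 0.5509

M ≈ 5.48; L/L_☉ ≈ 0.55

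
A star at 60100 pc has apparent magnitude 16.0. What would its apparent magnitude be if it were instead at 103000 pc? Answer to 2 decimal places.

Flux ∝ 1/d², so Δm = 5 log₁₀(d₂/d₁) = 5 log₁₀(103000/60100) = 1.170
m₂ = m₁ + Δm = 16.0 + (1.170) = 17.170

m ≈ 17.17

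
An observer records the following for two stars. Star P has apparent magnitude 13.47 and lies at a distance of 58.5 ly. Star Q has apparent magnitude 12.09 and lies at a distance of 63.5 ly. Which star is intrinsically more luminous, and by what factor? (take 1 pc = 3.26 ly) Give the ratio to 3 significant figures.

Star Q is more luminous, by a factor of 4.20.

Star P: d = 58.5 ly / 3.26 = 17.94 pc
Star P: M = m − 5 log₁₀ d + 5 = 13.47 − 5·1.2539 + 5 = 12.200
Star Q: d = 63.5 ly / 3.26 = 19.48 pc
Star Q: M = m − 5 log₁₀ d + 5 = 12.09 − 5·1.2896 + 5 = 10.642
ΔM = M_P − M_Q = 12.200 − (10.642) = 1.558; smaller M is more luminous → Star Q.
L ratio = 10^(0.4 |ΔM|) = 10^0.623 = 4.200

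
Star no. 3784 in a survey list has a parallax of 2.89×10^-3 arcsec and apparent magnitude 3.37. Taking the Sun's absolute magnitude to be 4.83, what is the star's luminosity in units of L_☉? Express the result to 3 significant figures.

d = 1/p = 1/2.89×10^-3″ = 346.0 pc
M = m − 5 log₁₀ d + 5 = 3.37 − 5·2.5391 + 5 = -4.326
M − M_☉ = -4.326 − 4.83 = -9.156
L/L_☉ = 10^(−0.4 × -9.156) = 4594

L/L_☉ ≈ 4590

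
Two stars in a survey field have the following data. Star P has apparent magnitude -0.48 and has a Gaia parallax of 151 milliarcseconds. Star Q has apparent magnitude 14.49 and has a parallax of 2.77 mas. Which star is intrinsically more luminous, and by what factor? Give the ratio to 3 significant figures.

Star P is more luminous, by a factor of 327.

Star P: p = 151 mas = 0.151″ → d = 1/p = 6.623 pc
Star P: M = m − 5 log₁₀ d + 5 = -0.48 − 5·0.8210 + 5 = 0.415
Star Q: p = 2.77 mas = 2.77×10^-3″ → d = 1/p = 361.0 pc
Star Q: M = m − 5 log₁₀ d + 5 = 14.49 − 5·2.5575 + 5 = 6.702
ΔM = M_P − M_Q = 0.415 − (6.702) = -6.288; smaller M is more luminous → Star P.
L ratio = 10^(0.4 |ΔM|) = 10^2.515 = 327.3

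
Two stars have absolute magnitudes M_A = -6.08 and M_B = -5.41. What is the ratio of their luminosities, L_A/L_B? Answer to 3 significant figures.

L_A/L_B ≈ 1.85

ΔM = M_A − M_B = -0.67
L_A/L_B = 10^(−0.4 ΔM) = 10^0.268 = 1.854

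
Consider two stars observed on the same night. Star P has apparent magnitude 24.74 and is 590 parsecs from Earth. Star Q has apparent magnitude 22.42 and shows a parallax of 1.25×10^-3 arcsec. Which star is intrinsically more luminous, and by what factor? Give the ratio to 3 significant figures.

Star P: M = m − 5 log₁₀ d + 5 = 24.74 − 5·2.7709 + 5 = 15.886
Star Q: d = 1/p = 1/1.25×10^-3″ = 800.0 pc
Star Q: M = m − 5 log₁₀ d + 5 = 22.42 − 5·2.9031 + 5 = 12.905
ΔM = M_P − M_Q = 15.886 − (12.905) = 2.981; smaller M is more luminous → Star Q.
L ratio = 10^(0.4 |ΔM|) = 10^1.192 = 15.58

Star Q is more luminous, by a factor of 15.6.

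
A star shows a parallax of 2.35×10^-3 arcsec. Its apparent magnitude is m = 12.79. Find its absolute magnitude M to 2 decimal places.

d = 1/p = 1/2.35×10^-3″ = 425.5 pc
5 log₁₀(d/10 pc) = 5 log₁₀(425.5) − 5 = 8.145
M = m − 5 log₁₀(d/10) = 12.79 − 8.145 = 4.645

M ≈ 4.65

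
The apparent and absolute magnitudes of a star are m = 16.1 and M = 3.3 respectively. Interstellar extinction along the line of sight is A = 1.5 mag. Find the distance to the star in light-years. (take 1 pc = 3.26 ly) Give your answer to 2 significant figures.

d ≈ 5900 ly

m − M = 5 log₁₀(d/10 pc) + A  ⇒  16.1 − (3.3) − 1.5 = 5 log₁₀(d/10)
11.300 = 5 log₁₀(d/10)
log₁₀ d = (m − M − A)/5 + 1 = 3.2600
d = 10^3.2600 = 1820 pc
= 5932 ly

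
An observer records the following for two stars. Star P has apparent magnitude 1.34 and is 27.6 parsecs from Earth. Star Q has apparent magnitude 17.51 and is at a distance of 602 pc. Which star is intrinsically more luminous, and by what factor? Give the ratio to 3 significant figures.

Star P: M = m − 5 log₁₀ d + 5 = 1.34 − 5·1.4409 + 5 = -0.865
Star Q: M = m − 5 log₁₀ d + 5 = 17.51 − 5·2.7796 + 5 = 8.612
ΔM = M_P − M_Q = -0.865 − (8.612) = -9.477; smaller M is more luminous → Star P.
L ratio = 10^(0.4 |ΔM|) = 10^3.791 = 6175

Star P is more luminous, by a factor of 6170.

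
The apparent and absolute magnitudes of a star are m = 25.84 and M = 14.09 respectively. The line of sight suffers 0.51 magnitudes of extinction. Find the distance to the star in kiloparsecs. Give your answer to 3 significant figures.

d ≈ 1.77 kpc

m − M = 5 log₁₀(d/10 pc) + A  ⇒  25.84 − (14.09) − 0.51 = 5 log₁₀(d/10)
11.240 = 5 log₁₀(d/10)
log₁₀ d = (m − M − A)/5 + 1 = 3.2480
d = 10^3.2480 = 1770 pc
= 1.770 kpc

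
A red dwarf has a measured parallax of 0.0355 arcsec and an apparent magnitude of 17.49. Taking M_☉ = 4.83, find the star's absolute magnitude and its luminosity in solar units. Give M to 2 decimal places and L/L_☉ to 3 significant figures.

M ≈ 15.24; L/L_☉ ≈ 6.85×10^-5

d = 1/p = 1/0.0355″ = 28.17 pc
M = m − 5 log₁₀ d + 5 = 17.49 − 5·1.4498 + 5 = 15.241
M − M_☉ = 15.241 − 4.83 = 10.411
L/L_☉ = 10^(−0.4 × 10.411) = 6.848×10^-5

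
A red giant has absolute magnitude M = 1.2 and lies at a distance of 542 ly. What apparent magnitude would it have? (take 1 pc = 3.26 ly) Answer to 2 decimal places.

m ≈ 7.30

d = 542 ly / 3.26 = 166.3 pc
m = M + 5 log₁₀ d − 5 = 1.2 + 5·2.2208 − 5 = 7.304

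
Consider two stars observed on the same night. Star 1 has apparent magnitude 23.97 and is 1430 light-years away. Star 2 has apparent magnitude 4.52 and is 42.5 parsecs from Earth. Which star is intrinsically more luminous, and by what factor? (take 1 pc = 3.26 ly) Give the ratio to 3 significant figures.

Star 1: d = 1430 ly / 3.26 = 438.7 pc
Star 1: M = m − 5 log₁₀ d + 5 = 23.97 − 5·2.6421 + 5 = 15.759
Star 2: M = m − 5 log₁₀ d + 5 = 4.52 − 5·1.6284 + 5 = 1.378
ΔM = M_1 − M_2 = 15.759 − (1.378) = 14.381; smaller M is more luminous → Star 2.
L ratio = 10^(0.4 |ΔM|) = 10^5.753 = 565600

Star 2 is more luminous, by a factor of 566000.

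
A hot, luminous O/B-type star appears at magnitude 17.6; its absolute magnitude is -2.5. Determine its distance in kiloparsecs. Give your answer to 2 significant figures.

d ≈ 100 kpc

μ = m − M = 20.100
m − M = 5 log₁₀ d − 5
log₁₀ d = (m − M)/5 + 1 = 5.0200
d = 10^5.0200 = 104700 pc
= 104.7 kpc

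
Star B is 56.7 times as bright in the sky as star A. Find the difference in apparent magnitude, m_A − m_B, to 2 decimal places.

Pogson: Δm = −2.5 log₁₀(ratio) = −2.5 log₁₀(56.7) = −2.5 × 1.7536 = -4.384
Star B is brighter so has the smaller magnitude: m_A − m_B is positive.

m_A − m_B ≈ 4.38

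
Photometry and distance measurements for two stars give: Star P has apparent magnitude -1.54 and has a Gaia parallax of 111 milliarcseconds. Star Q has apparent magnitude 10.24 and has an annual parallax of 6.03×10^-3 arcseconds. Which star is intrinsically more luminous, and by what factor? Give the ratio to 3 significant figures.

Star P is more luminous, by a factor of 152.

Star P: p = 111 mas = 0.111″ → d = 1/p = 9.009 pc
Star P: M = m − 5 log₁₀ d + 5 = -1.54 − 5·0.9547 + 5 = -1.313
Star Q: d = 1/p = 1/6.03×10^-3″ = 165.8 pc
Star Q: M = m − 5 log₁₀ d + 5 = 10.24 − 5·2.2197 + 5 = 4.142
ΔM = M_P − M_Q = -1.313 − (4.142) = -5.455; smaller M is more luminous → Star P.
L ratio = 10^(0.4 |ΔM|) = 10^2.182 = 152.1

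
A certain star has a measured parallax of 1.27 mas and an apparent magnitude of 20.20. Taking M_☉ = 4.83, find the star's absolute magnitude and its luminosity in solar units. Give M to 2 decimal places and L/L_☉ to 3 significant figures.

M ≈ 10.72; L/L_☉ ≈ 4.41×10^-3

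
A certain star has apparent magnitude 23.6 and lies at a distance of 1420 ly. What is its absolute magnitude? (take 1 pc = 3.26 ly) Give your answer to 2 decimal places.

M ≈ 15.40

d = 1420 ly / 3.26 = 435.6 pc
5 log₁₀(d/10 pc) = 5 log₁₀(435.6) − 5 = 8.195
M = m − 5 log₁₀(d/10) = 23.6 − 8.195 = 15.405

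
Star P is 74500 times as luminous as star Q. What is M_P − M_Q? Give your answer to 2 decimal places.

Pogson: ΔM = −2.5 log₁₀(ratio) = −2.5 log₁₀(74500) = −2.5 × 4.8722 = -12.180
Star P is brighter, so it has the smaller magnitude: the difference is negative.

M_P − M_Q ≈ -12.18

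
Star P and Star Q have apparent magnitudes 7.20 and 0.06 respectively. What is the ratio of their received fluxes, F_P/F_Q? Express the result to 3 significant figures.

F_P/F_Q ≈ 1.39×10^-3

Magnitude difference = 7.14
Flux ratio = 10^(−0.4 Δm) = 10^(−0.4 × 7.14) = 10^-2.856 = 1.393×10^-3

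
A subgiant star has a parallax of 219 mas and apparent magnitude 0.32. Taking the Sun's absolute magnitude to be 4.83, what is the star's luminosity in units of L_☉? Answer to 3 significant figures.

d = 1/p = 1000/219 mas = 4.566 pc
M = m − 5 log₁₀ d + 5 = 0.32 − 5·0.6596 + 5 = 2.022
M − M_☉ = 2.022 − 4.83 = -2.808
L/L_☉ = 10^(−0.4 × -2.808) = 13.28

L/L_☉ ≈ 13.3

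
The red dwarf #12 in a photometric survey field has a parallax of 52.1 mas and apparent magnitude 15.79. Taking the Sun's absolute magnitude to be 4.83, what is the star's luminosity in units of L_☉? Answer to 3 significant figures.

d = 1/p = 1000/52.1 mas = 19.19 pc
M = m − 5 log₁₀ d + 5 = 15.79 − 5·1.2832 + 5 = 14.374
M − M_☉ = 14.374 − 4.83 = 9.544
L/L_☉ = 10^(−0.4 × 9.544) = 1.522×10^-4

L/L_☉ ≈ 1.52×10^-4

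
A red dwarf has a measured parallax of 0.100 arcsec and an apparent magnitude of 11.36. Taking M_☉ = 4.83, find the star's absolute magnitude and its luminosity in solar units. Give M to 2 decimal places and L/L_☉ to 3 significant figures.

d = 1/p = 1/0.100″ = 10.00 pc
M = m − 5 log₁₀ d + 5 = 11.36 − 5·1.0000 + 5 = 11.360
M − M_☉ = 11.360 − 4.83 = 6.530
L/L_☉ = 10^(−0.4 × 6.530) = 2.443×10^-3

M ≈ 11.36; L/L_☉ ≈ 2.44×10^-3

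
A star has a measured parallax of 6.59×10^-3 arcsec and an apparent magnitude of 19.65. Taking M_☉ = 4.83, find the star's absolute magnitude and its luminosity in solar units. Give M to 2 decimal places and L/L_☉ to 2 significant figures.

M ≈ 13.74; L/L_☉ ≈ 2.7×10^-4

d = 1/p = 1/6.59×10^-3″ = 151.7 pc
M = m − 5 log₁₀ d + 5 = 19.65 − 5·2.1811 + 5 = 13.744
M − M_☉ = 13.744 − 4.83 = 8.914
L/L_☉ = 10^(−0.4 × 8.914) = 2.718×10^-4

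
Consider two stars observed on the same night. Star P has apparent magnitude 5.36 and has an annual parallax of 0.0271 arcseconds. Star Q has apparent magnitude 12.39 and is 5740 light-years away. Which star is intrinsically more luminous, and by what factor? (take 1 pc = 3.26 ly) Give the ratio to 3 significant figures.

Star Q is more luminous, by a factor of 3.51.

Star P: d = 1/p = 1/0.0271″ = 36.90 pc
Star P: M = m − 5 log₁₀ d + 5 = 5.36 − 5·1.5670 + 5 = 2.525
Star Q: d = 5740 ly / 3.26 = 1761 pc
Star Q: M = m − 5 log₁₀ d + 5 = 12.39 − 5·3.2457 + 5 = 1.162
ΔM = M_P − M_Q = 2.525 − (1.162) = 1.363; smaller M is more luminous → Star Q.
L ratio = 10^(0.4 |ΔM|) = 10^0.545 = 3.510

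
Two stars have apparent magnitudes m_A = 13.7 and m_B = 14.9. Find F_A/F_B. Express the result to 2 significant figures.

F_A/F_B ≈ 3.0

Δm = 13.7 − (14.9) = -1.2
Flux ratio = 10^(−0.4 Δm) = 10^(−0.4 × -1.2) = 10^0.480 = 3.020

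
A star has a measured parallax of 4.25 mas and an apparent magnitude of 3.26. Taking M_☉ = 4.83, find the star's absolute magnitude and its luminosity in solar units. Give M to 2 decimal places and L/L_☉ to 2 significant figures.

d = 1/p = 1000/4.25 mas = 235.3 pc
M = m − 5 log₁₀ d + 5 = 3.26 − 5·2.3716 + 5 = -3.598
M − M_☉ = -3.598 − 4.83 = -8.428
L/L_☉ = 10^(−0.4 × -8.428) = 2351

M ≈ -3.60; L/L_☉ ≈ 2400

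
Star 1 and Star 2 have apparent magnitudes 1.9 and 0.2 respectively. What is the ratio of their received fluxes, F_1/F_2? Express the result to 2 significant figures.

F_1/F_2 ≈ 0.21

Δm = 1.9 − (0.2) = 1.7
Flux ratio = 10^(−0.4 Δm) = 10^(−0.4 × 1.7) = 10^-0.680 = 0.2089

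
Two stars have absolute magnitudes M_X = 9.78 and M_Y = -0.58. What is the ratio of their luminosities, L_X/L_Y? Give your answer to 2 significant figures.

ΔM = M_X − M_Y = 10.36
L_X/L_Y = 10^(−0.4 ΔM) = 10^-4.144 = 7.178×10^-5

L_X/L_Y ≈ 7.2×10^-5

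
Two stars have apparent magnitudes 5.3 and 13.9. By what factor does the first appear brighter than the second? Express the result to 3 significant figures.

2750

Magnitude difference = -8.6
Flux ratio = 10^(−0.4 Δm) = 10^(−0.4 × -8.6) = 10^3.440 = 2754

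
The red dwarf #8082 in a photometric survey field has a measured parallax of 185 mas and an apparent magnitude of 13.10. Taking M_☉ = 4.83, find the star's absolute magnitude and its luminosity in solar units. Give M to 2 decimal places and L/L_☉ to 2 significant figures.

M ≈ 14.44; L/L_☉ ≈ 1.4×10^-4

d = 1/p = 1000/185 mas = 5.405 pc
M = m − 5 log₁₀ d + 5 = 13.10 − 5·0.7328 + 5 = 14.436
M − M_☉ = 14.436 − 4.83 = 9.606
L/L_☉ = 10^(−0.4 × 9.606) = 1.438×10^-4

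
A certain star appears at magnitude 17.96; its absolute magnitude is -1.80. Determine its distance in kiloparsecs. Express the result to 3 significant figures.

d ≈ 89.5 kpc

Distance modulus: m − M = 17.96 − (-1.80) = 19.760
m − M = 5 log₁₀ d − 5
log₁₀ d = (m − M)/5 + 1 = 4.9520
d = 10^4.9520 = 89540 pc
= 89.54 kpc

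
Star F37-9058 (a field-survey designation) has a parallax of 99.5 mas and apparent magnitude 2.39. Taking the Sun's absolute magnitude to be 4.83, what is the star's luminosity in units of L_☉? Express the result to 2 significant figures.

d = 1/p = 1000/99.5 mas = 10.05 pc
M = m − 5 log₁₀ d + 5 = 2.39 − 5·1.0022 + 5 = 2.379
M − M_☉ = 2.379 − 4.83 = -2.451
L/L_☉ = 10^(−0.4 × -2.451) = 9.558

L/L_☉ ≈ 9.6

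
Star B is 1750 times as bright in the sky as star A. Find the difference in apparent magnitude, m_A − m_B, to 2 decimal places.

m_A − m_B ≈ 8.11

Pogson: Δm = −2.5 log₁₀(ratio) = −2.5 log₁₀(1750) = −2.5 × 3.2430 = -8.108
Star B is brighter so has the smaller magnitude: m_A − m_B is positive.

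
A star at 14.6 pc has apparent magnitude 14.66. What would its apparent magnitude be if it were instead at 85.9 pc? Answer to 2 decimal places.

m ≈ 18.51

Flux ∝ 1/d², so Δm = 5 log₁₀(d₂/d₁) = 5 log₁₀(85.9/14.6) = 3.848
m₂ = m₁ + Δm = 14.66 + (3.848) = 18.508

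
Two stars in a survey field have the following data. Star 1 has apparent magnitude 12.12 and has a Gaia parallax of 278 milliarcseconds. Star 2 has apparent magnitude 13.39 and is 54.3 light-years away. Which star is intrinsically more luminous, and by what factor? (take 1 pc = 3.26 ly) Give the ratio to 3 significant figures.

Star 2 is more luminous, by a factor of 6.66.

Star 1: p = 278 mas = 0.278″ → d = 1/p = 3.597 pc
Star 1: M = m − 5 log₁₀ d + 5 = 12.12 − 5·0.5560 + 5 = 14.340
Star 2: d = 54.3 ly / 3.26 = 16.66 pc
Star 2: M = m − 5 log₁₀ d + 5 = 13.39 − 5·1.2216 + 5 = 12.282
ΔM = M_1 − M_2 = 14.340 − (12.282) = 2.058; smaller M is more luminous → Star 2.
L ratio = 10^(0.4 |ΔM|) = 10^0.823 = 6.657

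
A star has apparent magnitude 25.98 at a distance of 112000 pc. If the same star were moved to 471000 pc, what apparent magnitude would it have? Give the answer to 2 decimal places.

m ≈ 29.10

Flux ∝ 1/d², so Δm = 5 log₁₀(d₂/d₁) = 5 log₁₀(471000/112000) = 3.119
m₂ = m₁ + Δm = 25.98 + (3.119) = 29.099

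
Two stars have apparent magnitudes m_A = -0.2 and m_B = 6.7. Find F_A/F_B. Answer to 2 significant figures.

Δm = -0.2 − (6.7) = -6.9
Flux ratio = 10^(−0.4 Δm) = 10^(−0.4 × -6.9) = 10^2.760 = 575.4

F_A/F_B ≈ 580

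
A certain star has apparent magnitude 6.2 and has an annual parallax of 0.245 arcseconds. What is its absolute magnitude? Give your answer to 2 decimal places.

d = 1/p = 1/0.245″ = 4.082 pc
5 log₁₀(d/10 pc) = 5 log₁₀(4.082) − 5 = -1.946
M = m − 5 log₁₀(d/10) = 6.2 + 1.946 = 8.146

M ≈ 8.15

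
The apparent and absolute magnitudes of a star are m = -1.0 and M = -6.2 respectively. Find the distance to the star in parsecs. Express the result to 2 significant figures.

μ = m − M = 5.200
m − M = 5 log₁₀ d − 5
log₁₀ d = (m − M)/5 + 1 = 2.0400
d = 10^2.0400 = 109.6 pc

d ≈ 110 pc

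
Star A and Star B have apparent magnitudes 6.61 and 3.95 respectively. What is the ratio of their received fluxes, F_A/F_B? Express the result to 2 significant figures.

Magnitude difference = 2.66
Flux ratio = 10^(−0.4 Δm) = 10^(−0.4 × 2.66) = 10^-1.064 = 0.08630

F_A/F_B ≈ 0.086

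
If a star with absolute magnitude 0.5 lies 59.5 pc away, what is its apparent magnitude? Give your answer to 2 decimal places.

m = M + 5 log₁₀ d − 5 = 0.5 + 5·1.7745 − 5 = 4.373

m ≈ 4.37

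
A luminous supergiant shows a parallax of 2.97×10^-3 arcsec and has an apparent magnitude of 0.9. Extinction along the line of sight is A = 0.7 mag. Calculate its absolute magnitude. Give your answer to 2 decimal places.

M ≈ -7.44

d = 1/p = 1/2.97×10^-3″ = 336.7 pc
5 log₁₀(d/10 pc) = 5 log₁₀(336.7) − 5 = 7.636
M = m − 5 log₁₀(d/10) − A = 0.9 − 7.636 − 0.7 = -7.436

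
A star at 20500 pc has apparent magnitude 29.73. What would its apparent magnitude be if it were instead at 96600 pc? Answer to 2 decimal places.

Flux ∝ 1/d², so Δm = 5 log₁₀(d₂/d₁) = 5 log₁₀(96600/20500) = 3.366
m₂ = m₁ + Δm = 29.73 + (3.366) = 33.096

m ≈ 33.10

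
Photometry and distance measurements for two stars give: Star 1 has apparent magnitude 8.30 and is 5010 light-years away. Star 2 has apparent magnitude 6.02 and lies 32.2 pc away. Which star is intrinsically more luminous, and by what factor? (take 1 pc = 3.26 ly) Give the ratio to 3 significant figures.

Star 1: d = 5010 ly / 3.26 = 1537 pc
Star 1: M = m − 5 log₁₀ d + 5 = 8.30 − 5·3.1866 + 5 = -2.633
Star 2: M = m − 5 log₁₀ d + 5 = 6.02 − 5·1.5079 + 5 = 3.481
ΔM = M_1 − M_2 = -2.633 − (3.481) = -6.114; smaller M is more luminous → Star 1.
L ratio = 10^(0.4 |ΔM|) = 10^2.446 = 279.0

Star 1 is more luminous, by a factor of 279.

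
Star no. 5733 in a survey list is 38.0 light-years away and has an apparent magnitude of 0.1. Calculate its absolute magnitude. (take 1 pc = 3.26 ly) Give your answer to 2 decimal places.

M ≈ -0.23

d = 38.0 ly / 3.26 = 11.66 pc
5 log₁₀(d/10 pc) = 5 log₁₀(11.66) − 5 = 0.333
M = m − 5 log₁₀(d/10) = 0.1 − 0.333 = -0.233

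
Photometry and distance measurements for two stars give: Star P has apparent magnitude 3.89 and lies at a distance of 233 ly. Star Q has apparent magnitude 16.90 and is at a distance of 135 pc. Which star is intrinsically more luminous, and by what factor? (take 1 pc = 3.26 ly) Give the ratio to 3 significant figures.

Star P: d = 233 ly / 3.26 = 71.47 pc
Star P: M = m − 5 log₁₀ d + 5 = 3.89 − 5·1.8541 + 5 = -0.381
Star Q: M = m − 5 log₁₀ d + 5 = 16.90 − 5·2.1303 + 5 = 11.248
ΔM = M_P − M_Q = -0.381 − (11.248) = -11.629; smaller M is more luminous → Star P.
L ratio = 10^(0.4 |ΔM|) = 10^4.652 = 44830

Star P is more luminous, by a factor of 44800.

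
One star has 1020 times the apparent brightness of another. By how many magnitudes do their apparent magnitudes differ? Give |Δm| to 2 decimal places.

Pogson: Δm = −2.5 log₁₀(ratio) = −2.5 log₁₀(1020) = −2.5 × 3.0086 = -7.522

|Δm| ≈ 7.52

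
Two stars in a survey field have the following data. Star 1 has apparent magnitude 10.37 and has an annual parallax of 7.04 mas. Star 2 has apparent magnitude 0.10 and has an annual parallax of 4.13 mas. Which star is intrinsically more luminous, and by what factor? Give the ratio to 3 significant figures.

Star 2 is more luminous, by a factor of 37300.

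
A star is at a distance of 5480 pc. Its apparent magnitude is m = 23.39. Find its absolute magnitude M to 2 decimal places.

M ≈ 9.70

5 log₁₀(d/10 pc) = 5 log₁₀(5480) − 5 = 13.694
M = m − 5 log₁₀(d/10) = 23.39 − 13.694 = 9.696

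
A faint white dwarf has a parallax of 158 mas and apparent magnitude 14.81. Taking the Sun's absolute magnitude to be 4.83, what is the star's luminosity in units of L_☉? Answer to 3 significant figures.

L/L_☉ ≈ 4.08×10^-5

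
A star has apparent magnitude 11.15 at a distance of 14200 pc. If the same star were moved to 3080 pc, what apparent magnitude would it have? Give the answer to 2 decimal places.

m ≈ 7.83

Flux ∝ 1/d², so Δm = 5 log₁₀(d₂/d₁) = 5 log₁₀(3080/14200) = -3.319
m₂ = m₁ + Δm = 11.15 + (-3.319) = 7.831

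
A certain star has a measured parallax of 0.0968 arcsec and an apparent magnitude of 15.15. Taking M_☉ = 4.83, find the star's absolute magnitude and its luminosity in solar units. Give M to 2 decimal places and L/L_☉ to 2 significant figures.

d = 1/p = 1/0.0968″ = 10.33 pc
M = m − 5 log₁₀ d + 5 = 15.15 − 5·1.0141 + 5 = 15.079
M − M_☉ = 15.079 − 4.83 = 10.249
L/L_☉ = 10^(−0.4 × 10.249) = 7.948×10^-5

M ≈ 15.08; L/L_☉ ≈ 7.9×10^-5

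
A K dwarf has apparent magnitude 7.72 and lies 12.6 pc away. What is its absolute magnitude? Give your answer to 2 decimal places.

M ≈ 7.22

5 log₁₀(d/10 pc) = 5 log₁₀(12.60) − 5 = 0.502
M = m − 5 log₁₀(d/10) = 7.72 − 0.502 = 7.218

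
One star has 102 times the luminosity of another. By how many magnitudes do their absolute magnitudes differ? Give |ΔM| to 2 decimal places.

Pogson: ΔM = −2.5 log₁₀(ratio) = −2.5 log₁₀(102) = −2.5 × 2.0086 = -5.022

|ΔM| ≈ 5.02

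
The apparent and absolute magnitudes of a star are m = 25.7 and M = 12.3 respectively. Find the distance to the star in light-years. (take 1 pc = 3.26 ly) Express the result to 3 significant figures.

d ≈ 15600 ly

Distance modulus: m − M = 25.7 − (12.3) = 13.400
m − M = 5 log₁₀ d − 5
log₁₀ d = (m − M)/5 + 1 = 3.6800
d = 10^3.6800 = 4786 pc
= 15600 ly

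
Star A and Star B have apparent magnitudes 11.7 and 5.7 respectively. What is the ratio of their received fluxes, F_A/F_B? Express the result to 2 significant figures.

F_A/F_B ≈ 4.0×10^-3

Δm = 11.7 − (5.7) = 6.0
Flux ratio = 10^(−0.4 Δm) = 10^(−0.4 × 6.0) = 10^-2.400 = 3.981×10^-3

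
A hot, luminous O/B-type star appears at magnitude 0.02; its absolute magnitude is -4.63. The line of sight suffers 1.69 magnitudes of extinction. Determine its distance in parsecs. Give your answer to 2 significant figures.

m − M = 5 log₁₀(d/10 pc) + A  ⇒  0.02 − (-4.63) − 1.69 = 5 log₁₀(d/10)
2.960 = 5 log₁₀(d/10)
log₁₀ d = (m − M − A)/5 + 1 = 1.5920
d = 10^1.5920 = 39.08 pc

d ≈ 39 pc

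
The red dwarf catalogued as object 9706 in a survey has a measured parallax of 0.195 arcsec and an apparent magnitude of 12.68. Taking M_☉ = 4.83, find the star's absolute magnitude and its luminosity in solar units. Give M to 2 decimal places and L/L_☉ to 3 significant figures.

M ≈ 14.13; L/L_☉ ≈ 1.91×10^-4

d = 1/p = 1/0.195″ = 5.128 pc
M = m − 5 log₁₀ d + 5 = 12.68 − 5·0.7100 + 5 = 14.130
M − M_☉ = 14.130 − 4.83 = 9.300
L/L_☉ = 10^(−0.4 × 9.300) = 1.905×10^-4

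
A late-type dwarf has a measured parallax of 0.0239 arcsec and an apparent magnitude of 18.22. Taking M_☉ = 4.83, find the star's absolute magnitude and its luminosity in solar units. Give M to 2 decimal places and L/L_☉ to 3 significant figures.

d = 1/p = 1/0.0239″ = 41.84 pc
M = m − 5 log₁₀ d + 5 = 18.22 − 5·1.6216 + 5 = 15.112
M − M_☉ = 15.112 − 4.83 = 10.282
L/L_☉ = 10^(−0.4 × 10.282) = 7.713×10^-5

M ≈ 15.11; L/L_☉ ≈ 7.71×10^-5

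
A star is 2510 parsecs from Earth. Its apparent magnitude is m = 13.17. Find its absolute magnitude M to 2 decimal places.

M ≈ 1.17

5 log₁₀(d/10 pc) = 5 log₁₀(2510) − 5 = 11.998
M = m − 5 log₁₀(d/10) = 13.17 − 11.998 = 1.172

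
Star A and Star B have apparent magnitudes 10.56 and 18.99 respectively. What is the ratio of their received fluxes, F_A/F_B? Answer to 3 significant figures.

F_A/F_B ≈ 2360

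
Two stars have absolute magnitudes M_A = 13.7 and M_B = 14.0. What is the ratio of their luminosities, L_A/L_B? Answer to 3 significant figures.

L_A/L_B ≈ 1.32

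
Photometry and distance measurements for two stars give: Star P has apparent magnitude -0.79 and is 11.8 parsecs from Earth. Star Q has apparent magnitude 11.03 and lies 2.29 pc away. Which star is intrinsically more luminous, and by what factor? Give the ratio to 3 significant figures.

Star P is more luminous, by a factor of 1.42×10^6.

Star P: M = m − 5 log₁₀ d + 5 = -0.79 − 5·1.0719 + 5 = -1.149
Star Q: M = m − 5 log₁₀ d + 5 = 11.03 − 5·0.3598 + 5 = 14.231
ΔM = M_P − M_Q = -1.149 − (14.231) = -15.380; smaller M is more luminous → Star P.
L ratio = 10^(0.4 |ΔM|) = 10^6.152 = 1.419×10^6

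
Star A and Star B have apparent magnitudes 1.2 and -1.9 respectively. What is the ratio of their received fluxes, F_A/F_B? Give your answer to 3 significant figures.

Δm = 1.2 − (-1.9) = 3.1
Flux ratio = 10^(−0.4 Δm) = 10^(−0.4 × 3.1) = 10^-1.240 = 0.05754

F_A/F_B ≈ 0.0575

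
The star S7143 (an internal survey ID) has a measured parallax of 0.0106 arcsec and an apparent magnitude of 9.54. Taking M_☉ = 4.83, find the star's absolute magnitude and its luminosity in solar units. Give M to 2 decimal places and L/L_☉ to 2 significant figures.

M ≈ 4.67; L/L_☉ ≈ 1.2

d = 1/p = 1/0.0106″ = 94.34 pc
M = m − 5 log₁₀ d + 5 = 9.54 − 5·1.9747 + 5 = 4.667
M − M_☉ = 4.667 − 4.83 = -0.163
L/L_☉ = 10^(−0.4 × -0.163) = 1.162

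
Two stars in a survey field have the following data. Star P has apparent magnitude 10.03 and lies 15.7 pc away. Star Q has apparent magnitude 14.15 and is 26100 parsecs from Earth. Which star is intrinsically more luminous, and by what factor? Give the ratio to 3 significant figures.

Star P: M = m − 5 log₁₀ d + 5 = 10.03 − 5·1.1959 + 5 = 9.051
Star Q: M = m − 5 log₁₀ d + 5 = 14.15 − 5·4.4166 + 5 = -2.933
ΔM = M_P − M_Q = 9.051 − (-2.933) = 11.984; smaller M is more luminous → Star Q.
L ratio = 10^(0.4 |ΔM|) = 10^4.793 = 62160

Star Q is more luminous, by a factor of 62200.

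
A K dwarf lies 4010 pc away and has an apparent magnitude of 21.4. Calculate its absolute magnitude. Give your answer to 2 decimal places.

M ≈ 8.38

5 log₁₀(d/10 pc) = 5 log₁₀(4010) − 5 = 13.016
M = m − 5 log₁₀(d/10) = 21.4 − 13.016 = 8.384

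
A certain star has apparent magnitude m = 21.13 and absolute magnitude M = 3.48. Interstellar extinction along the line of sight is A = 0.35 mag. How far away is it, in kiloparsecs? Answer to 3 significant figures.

d ≈ 28.8 kpc

m − M = 5 log₁₀(d/10 pc) + A  ⇒  21.13 − (3.48) − 0.35 = 5 log₁₀(d/10)
17.300 = 5 log₁₀(d/10)
log₁₀ d = (m − M − A)/5 + 1 = 4.4600
d = 10^4.4600 = 28840 pc
= 28.84 kpc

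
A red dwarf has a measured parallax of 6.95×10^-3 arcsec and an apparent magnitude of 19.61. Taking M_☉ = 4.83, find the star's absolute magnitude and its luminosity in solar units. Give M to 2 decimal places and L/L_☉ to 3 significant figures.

d = 1/p = 1/6.95×10^-3″ = 143.9 pc
M = m − 5 log₁₀ d + 5 = 19.61 − 5·2.1580 + 5 = 13.820
M − M_☉ = 13.820 − 4.83 = 8.990
L/L_☉ = 10^(−0.4 × 8.990) = 2.535×10^-4

M ≈ 13.82; L/L_☉ ≈ 2.54×10^-4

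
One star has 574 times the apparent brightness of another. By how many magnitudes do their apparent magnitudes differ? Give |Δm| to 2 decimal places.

|Δm| ≈ 6.90

Pogson: Δm = −2.5 log₁₀(ratio) = −2.5 log₁₀(574) = −2.5 × 2.7589 = -6.897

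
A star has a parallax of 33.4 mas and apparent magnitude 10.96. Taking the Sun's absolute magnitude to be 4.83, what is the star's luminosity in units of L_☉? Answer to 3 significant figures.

L/L_☉ ≈ 0.0317

d = 1/p = 1000/33.4 mas = 29.94 pc
M = m − 5 log₁₀ d + 5 = 10.96 − 5·1.4763 + 5 = 8.579
M − M_☉ = 8.579 − 4.83 = 3.749
L/L_☉ = 10^(−0.4 × 3.749) = 0.03166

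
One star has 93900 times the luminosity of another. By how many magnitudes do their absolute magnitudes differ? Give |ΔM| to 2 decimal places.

Pogson: ΔM = −2.5 log₁₀(ratio) = −2.5 log₁₀(93900) = −2.5 × 4.9727 = -12.432

|ΔM| ≈ 12.43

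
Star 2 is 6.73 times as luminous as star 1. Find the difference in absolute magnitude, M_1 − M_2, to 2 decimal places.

Pogson: ΔM = −2.5 log₁₀(ratio) = −2.5 log₁₀(6.73) = −2.5 × 0.8280 = -2.070
Star 2 is brighter so has the smaller magnitude: M_1 − M_2 is positive.

M_1 − M_2 ≈ 2.07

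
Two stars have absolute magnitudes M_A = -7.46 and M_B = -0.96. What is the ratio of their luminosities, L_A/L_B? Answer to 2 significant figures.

ΔM = M_A − M_B = -6.50
L_A/L_B = 10^(−0.4 ΔM) = 10^2.600 = 398.1

L_A/L_B ≈ 400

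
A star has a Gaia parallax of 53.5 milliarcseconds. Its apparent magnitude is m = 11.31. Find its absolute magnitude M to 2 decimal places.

M ≈ 9.95

p = 53.5 mas = 0.0535″ → d = 1/p = 18.69 pc
5 log₁₀(d/10 pc) = 5 log₁₀(18.69) − 5 = 1.358
M = m − 5 log₁₀(d/10) = 11.31 − 1.358 = 9.952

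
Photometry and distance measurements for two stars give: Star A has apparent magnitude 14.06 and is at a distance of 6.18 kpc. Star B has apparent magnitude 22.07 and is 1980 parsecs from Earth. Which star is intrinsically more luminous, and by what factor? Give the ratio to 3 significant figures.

Star A is more luminous, by a factor of 15600.

Star A: d = 6.18 kpc = 6180 pc
Star A: M = m − 5 log₁₀ d + 5 = 14.06 − 5·3.7910 + 5 = 0.105
Star B: M = m − 5 log₁₀ d + 5 = 22.07 − 5·3.2967 + 5 = 10.587
ΔM = M_A − M_B = 0.105 − (10.587) = -10.482; smaller M is more luminous → Star A.
L ratio = 10^(0.4 |ΔM|) = 10^4.193 = 15580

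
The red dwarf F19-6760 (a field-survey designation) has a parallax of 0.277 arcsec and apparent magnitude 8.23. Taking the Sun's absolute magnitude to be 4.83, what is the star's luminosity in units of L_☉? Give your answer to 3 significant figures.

L/L_☉ ≈ 5.69×10^-3

d = 1/p = 1/0.277″ = 3.610 pc
M = m − 5 log₁₀ d + 5 = 8.23 − 5·0.5575 + 5 = 10.442
M − M_☉ = 10.442 − 4.83 = 5.612
L/L_☉ = 10^(−0.4 × 5.612) = 5.689×10^-3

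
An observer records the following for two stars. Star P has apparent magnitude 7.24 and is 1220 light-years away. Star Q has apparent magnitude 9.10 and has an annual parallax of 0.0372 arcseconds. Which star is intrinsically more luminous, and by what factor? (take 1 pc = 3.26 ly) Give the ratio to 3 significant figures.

Star P: d = 1220 ly / 3.26 = 374.2 pc
Star P: M = m − 5 log₁₀ d + 5 = 7.24 − 5·2.5731 + 5 = -0.626
Star Q: d = 1/p = 1/0.0372″ = 26.88 pc
Star Q: M = m − 5 log₁₀ d + 5 = 9.10 − 5·1.4295 + 5 = 6.953
ΔM = M_P − M_Q = -0.626 − (6.953) = -7.578; smaller M is more luminous → Star P.
L ratio = 10^(0.4 |ΔM|) = 10^3.031 = 1075

Star P is more luminous, by a factor of 1070.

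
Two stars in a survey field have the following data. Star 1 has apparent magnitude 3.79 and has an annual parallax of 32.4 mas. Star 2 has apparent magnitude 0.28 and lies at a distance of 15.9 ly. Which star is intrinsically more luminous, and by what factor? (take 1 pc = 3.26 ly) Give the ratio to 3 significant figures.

Star 1: p = 32.4 mas = 0.0324″ → d = 1/p = 30.86 pc
Star 1: M = m − 5 log₁₀ d + 5 = 3.79 − 5·1.4895 + 5 = 1.343
Star 2: d = 15.9 ly / 3.26 = 4.877 pc
Star 2: M = m − 5 log₁₀ d + 5 = 0.28 − 5·0.6882 + 5 = 1.839
ΔM = M_1 − M_2 = 1.343 − (1.839) = -0.496; smaller M is more luminous → Star 1.
L ratio = 10^(0.4 |ΔM|) = 10^0.199 = 1.580

Star 1 is more luminous, by a factor of 1.58.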